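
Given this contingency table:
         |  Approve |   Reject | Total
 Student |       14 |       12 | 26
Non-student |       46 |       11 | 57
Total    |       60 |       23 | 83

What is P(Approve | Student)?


P(Approve | Student) = 14/(14+12) = 14/26 = 7/13

P(Approve|Student) = 7/13 ≈ 53.85%


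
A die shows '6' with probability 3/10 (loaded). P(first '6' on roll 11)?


Geometric: P(X=11) = (1-p)^(k-1)×p = (7/10)^10×3/10 = 847425747/100000000000

P(X=11) = 847425747/100000000000 ≈ 0.85%


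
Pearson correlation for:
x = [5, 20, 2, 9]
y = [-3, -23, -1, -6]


n=4, Σx=36, Σy=-33, Σxy=-531, Σx²=510, Σy²=575
r = (4×(-531) - 36×(-33))/√((4×510 - 36²)(4×575 - (-33)²))
= -936/√(744×1211) = -936/√900984 ≈ -936/949.2018 ≈ -0.9861

r ≈ -0.9861


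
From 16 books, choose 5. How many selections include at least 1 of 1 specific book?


Complement: C(16,5) - C(15,5) = 4368 - 3003 = 1365

1365


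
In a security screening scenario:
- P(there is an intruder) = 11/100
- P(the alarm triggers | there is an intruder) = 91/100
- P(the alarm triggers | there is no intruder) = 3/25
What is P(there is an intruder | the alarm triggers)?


Using Bayes' theorem:
P(A|B) = P(B|A)·P(A) / P(B)

P(the alarm triggers) = 91/100 × 11/100 + 3/25 × 89/100
= 1001/10000 + 267/2500 = 2069/10000

P(there is an intruder|the alarm triggers) = (1001/10000) / (2069/10000) = 1001/2069

P(there is an intruder|the alarm triggers) = 1001/2069 ≈ 48.38%


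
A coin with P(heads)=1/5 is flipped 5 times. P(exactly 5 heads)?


Binomial: P(X=5) = C(5,5)×p^5×(1-p)^0
= 1 × 1/3125 × 1 = 1/3125

P(X=5) = 1/3125 ≈ 0.03%


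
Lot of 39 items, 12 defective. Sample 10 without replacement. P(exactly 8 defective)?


Hypergeometric: C(12,8)×C(27,2)/C(39,10)
= 495×351/635745396 = 405/1481924

P(X=8) = 405/1481924 ≈ 0.03%


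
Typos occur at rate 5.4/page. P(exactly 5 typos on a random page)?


Poisson(λ=5.4): P(X=5) = e^(-λ)×λ^k/k!
= e^(-5.4) × 5.4^5 / 5!
≈ 0.004516580943 × 4591.65024 / 120 ≈ 0.172821

P(X=5) ≈ 0.172821 ≈ 17.28%


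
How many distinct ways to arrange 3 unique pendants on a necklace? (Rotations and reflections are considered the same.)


Free circular arrangements: rotations and reflections both identified.
(n-1)!/2 = 2!/2 = 2/2 = 1

1


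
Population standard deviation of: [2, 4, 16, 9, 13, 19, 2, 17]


Mean = 82/8 = 41/4
  (2-41/4)²=1089/16
  (4-41/4)²=625/16
  (16-41/4)²=529/16
  (9-41/4)²=25/16
  (13-41/4)²=121/16
  (19-41/4)²=1225/16
  (2-41/4)²=1089/16
  (17-41/4)²=729/16
Σ(x-μ)² = 679/2
σ² = (679/2)/8 = 679/16

σ = √(679/16) ≈ 6.5144


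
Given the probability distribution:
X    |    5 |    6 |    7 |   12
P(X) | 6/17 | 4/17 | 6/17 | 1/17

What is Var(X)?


E[X] = 108/17
E[X²] = 732/17
Var(X) = E[X²] - (E[X])² = 732/17 - 11664/289 = 780/289

Var(X) = 780/289 ≈ 2.6990


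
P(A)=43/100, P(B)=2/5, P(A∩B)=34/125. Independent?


P(A)×P(B) = 43/250
P(A∩B) = 34/125
Not equal → NOT independent

No, not independent


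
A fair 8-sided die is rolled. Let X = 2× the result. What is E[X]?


E[die] = (1+8)/2 = 9/2
E[X] = 2 × 9/2 = 9

E[X] = 9


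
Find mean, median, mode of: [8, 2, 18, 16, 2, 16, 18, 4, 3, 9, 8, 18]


Sorted: [2, 2, 3, 4, 8, 8, 9, 16, 16, 18, 18, 18]
Mean = 122/12 = 61/6
Median = 17/2
Freq: {8: 2, 2: 2, 18: 3, 16: 2, 4: 1, 3: 1, 9: 1}
Mode: [18]

Mean=61/6, Median=17/2, Mode=18


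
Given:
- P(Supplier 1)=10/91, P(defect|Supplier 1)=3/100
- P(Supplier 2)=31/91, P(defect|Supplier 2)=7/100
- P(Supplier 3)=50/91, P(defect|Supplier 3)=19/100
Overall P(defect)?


P(B) = Σ P(B|Aᵢ)×P(Aᵢ)
  3/100×10/91 = 3/910
  7/100×31/91 = 31/1300
  19/100×50/91 = 19/182
Sum = 171/1300

P(defect) = 171/1300 ≈ 13.15%


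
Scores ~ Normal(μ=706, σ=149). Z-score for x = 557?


z = (x - μ)/σ = (557 - 706)/149 = -1.0

z = -1.0


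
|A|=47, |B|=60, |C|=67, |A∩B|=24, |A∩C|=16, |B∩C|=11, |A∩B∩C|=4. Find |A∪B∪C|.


|A∪B∪C| = 47+60+67-24-16-11+4 = 127

|A∪B∪C| = 127


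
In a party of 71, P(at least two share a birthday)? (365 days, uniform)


P(all different) = Π(365-i)/365 for i=0..70
= 0.000679
P(match) = 1 - 0.000679 = 0.999321

P ≈ 0.9993 ≈ 99.93%


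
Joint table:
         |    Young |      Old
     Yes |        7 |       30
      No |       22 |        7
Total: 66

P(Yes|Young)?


P(Yes|Young) = 7/(7+22) = 7/29

P = 7/29 ≈ 24.14%


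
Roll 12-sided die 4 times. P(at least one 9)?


P(no 9)^4 = (11/12)^4 = 14641/20736
P(≥1) = 1 - 14641/20736 = 6095/20736

P = 6095/20736 ≈ 29.39%


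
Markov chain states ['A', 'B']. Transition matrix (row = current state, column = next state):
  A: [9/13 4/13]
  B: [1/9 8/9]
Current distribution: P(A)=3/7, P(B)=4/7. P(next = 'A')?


P(next=A) = Σᵢ P(now=i)×P(i→A)
= 3/7×9/13 + 4/7×1/9
= 27/91 + 4/63 = 295/819

P = 295/819 ≈ 0.3602


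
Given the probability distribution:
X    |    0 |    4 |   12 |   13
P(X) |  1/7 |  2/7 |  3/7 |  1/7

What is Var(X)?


E[X] = 57/7
E[X²] = 633/7
Var(X) = E[X²] - (E[X])² = 633/7 - 3249/49 = 1182/49

Var(X) = 1182/49 ≈ 24.1224


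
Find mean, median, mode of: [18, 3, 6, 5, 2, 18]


Sorted: [2, 3, 5, 6, 18, 18]
Mean = 52/6 = 26/3
Median = 11/2
Freq: {18: 2, 3: 1, 6: 1, 5: 1, 2: 1}
Mode: [18]

Mean=26/3, Median=11/2, Mode=18


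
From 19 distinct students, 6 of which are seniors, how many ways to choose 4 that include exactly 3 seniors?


Choose 3 of the 6 seniors and 1 of the other 13 students:
C(6,3)×C(13,1) = 20×13 = 260

260


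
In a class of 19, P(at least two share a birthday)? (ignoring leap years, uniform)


P(all different) = Π(365-i)/365 for i=0..18
= 0.620881
P(match) = 1 - 0.620881 = 0.379119

P ≈ 0.3791 ≈ 37.91%


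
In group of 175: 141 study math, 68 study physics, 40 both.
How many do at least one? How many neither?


|A∪B| = 141+68-40 = 169
Neither = 175-169 = 6

At least one: 169; Neither: 6


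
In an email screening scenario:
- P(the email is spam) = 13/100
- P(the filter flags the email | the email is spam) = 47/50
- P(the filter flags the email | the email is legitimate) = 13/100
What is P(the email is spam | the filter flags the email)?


Using Bayes' theorem:
P(A|B) = P(B|A)·P(A) / P(B)

P(the filter flags the email) = 47/50 × 13/100 + 13/100 × 87/100
= 611/5000 + 1131/10000 = 2353/10000

P(the email is spam|the filter flags the email) = (611/5000) / (2353/10000) = 94/181

P(the email is spam|the filter flags the email) = 94/181 ≈ 51.93%


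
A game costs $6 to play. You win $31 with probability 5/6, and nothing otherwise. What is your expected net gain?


E[gain] = (31-6)×5/6 + (-6)×1/6
= 125/6 - 1 = 119/6

Expected net gain = $119/6 ≈ $19.83


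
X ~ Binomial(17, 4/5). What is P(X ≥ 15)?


P(X ≥ 15) = Σ P(X=i) for i=15..17
P(X=15) = 146028888064/762939453125
P(X=16) = 73014444032/762939453125
P(X=17) = 17179869184/762939453125
Sum = 47244640256/152587890625

P(X ≥ 15) = 47244640256/152587890625 ≈ 30.96%


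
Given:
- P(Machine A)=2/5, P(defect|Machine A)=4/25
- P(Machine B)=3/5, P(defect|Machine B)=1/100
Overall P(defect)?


P(B) = Σ P(B|Aᵢ)×P(Aᵢ)
  4/25×2/5 = 8/125
  1/100×3/5 = 3/500
Sum = 7/100

P(defect) = 7/100 ≈ 7.00%


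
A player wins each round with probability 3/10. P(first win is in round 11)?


Geometric: P(X=11) = (1-p)^(k-1)×p = (7/10)^10×3/10 = 847425747/100000000000

P(X=11) = 847425747/100000000000 ≈ 0.85%


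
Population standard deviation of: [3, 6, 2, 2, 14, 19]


Mean = 46/6 = 23/3
  (3-23/3)²=196/9
  (6-23/3)²=25/9
  (2-23/3)²=289/9
  (2-23/3)²=289/9
  (14-23/3)²=361/9
  (19-23/3)²=1156/9
Σ(x-μ)² = 772/3
σ² = (772/3)/6 = 386/9

σ = √(386/9) ≈ 6.5490


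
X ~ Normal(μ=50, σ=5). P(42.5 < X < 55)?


z₁=(42.5-50)/5=-1.5, z₂=(55-50)/5=1.0
P = Φ(1.0) - Φ(-1.5) = 0.841345 - 0.066807 = 0.774538 ≈ 0.7745

P(42.5 < X < 55) ≈ 0.7745


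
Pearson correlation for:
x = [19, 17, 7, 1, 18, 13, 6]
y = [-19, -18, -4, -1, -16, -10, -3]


n=7, Σx=81, Σy=-71, Σxy=-1132, Σx²=1229, Σy²=1067
r = (7×(-1132) - 81×(-71))/√((7×1229 - 81²)(7×1067 - (-71)²))
= -2173/√(2042×2428) = -2173/√4957976 ≈ -2173/2226.6513 ≈ -0.9759

r ≈ -0.9759


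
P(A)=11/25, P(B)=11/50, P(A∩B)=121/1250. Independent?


P(A)×P(B) = 121/1250
P(A∩B) = 121/1250
Equal ✓ → Independent

Yes, independent


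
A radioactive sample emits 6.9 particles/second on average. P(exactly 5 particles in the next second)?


Poisson(λ=6.9): P(X=5) = e^(-λ)×λ^k/k!
= e^(-6.9) × 6.9^5 / 5!
≈ 0.001007785429 × 15640.31349 / 120 ≈ 0.131351

P(X=5) ≈ 0.131351 ≈ 13.14%


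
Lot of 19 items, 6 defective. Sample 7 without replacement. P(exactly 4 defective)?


Hypergeometric: C(6,4)×C(13,3)/C(19,7)
= 15×286/50388 = 55/646

P(X=4) = 55/646 ≈ 8.51%


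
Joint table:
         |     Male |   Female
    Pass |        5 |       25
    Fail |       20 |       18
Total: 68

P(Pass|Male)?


P(Pass|Male) = 5/(5+20) = 5/25 = 1/5

P = 1/5 ≈ 20.00%


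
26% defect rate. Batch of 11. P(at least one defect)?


P(all good) = (37/50)^11 = 177917621779460413/4882812500000000000
P(≥1 defect) = 4704894878220539587/4882812500000000000

P = 4704894878220539587/4882812500000000000 ≈ 96.36%


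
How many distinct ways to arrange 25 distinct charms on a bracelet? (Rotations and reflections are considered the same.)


Free circular arrangements: rotations and reflections both identified.
(n-1)!/2 = 24!/2 = 620448401733239439360000/2 = 310224200866619719680000

310224200866619719680000


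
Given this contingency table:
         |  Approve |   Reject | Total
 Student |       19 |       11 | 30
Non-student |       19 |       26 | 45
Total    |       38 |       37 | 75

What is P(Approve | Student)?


P(Approve | Student) = 19/(19+11) = 19/30

P(Approve|Student) = 19/30 ≈ 63.33%


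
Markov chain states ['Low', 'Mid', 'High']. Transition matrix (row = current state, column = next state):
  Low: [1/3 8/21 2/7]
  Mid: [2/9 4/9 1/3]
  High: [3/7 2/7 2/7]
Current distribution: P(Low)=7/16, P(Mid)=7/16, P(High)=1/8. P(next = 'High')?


P(next=High) = Σᵢ P(now=i)×P(i→High)
= 7/16×2/7 + 7/16×1/3 + 1/8×2/7
= 1/8 + 7/48 + 1/28 = 103/336

P = 103/336 ≈ 0.3065


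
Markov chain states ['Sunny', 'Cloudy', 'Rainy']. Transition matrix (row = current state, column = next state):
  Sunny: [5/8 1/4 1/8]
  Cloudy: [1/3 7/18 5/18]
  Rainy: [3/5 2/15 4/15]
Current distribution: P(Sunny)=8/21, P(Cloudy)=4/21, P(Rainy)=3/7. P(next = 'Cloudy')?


P(next=Cloudy) = Σᵢ P(now=i)×P(i→Cloudy)
= 8/21×1/4 + 4/21×7/18 + 3/7×2/15
= 2/21 + 2/27 + 2/35 = 214/945

P = 214/945 ≈ 0.2265


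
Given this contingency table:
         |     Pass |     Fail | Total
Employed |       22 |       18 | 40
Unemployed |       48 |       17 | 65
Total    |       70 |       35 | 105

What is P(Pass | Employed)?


P(Pass | Employed) = 22/(22+18) = 22/40 = 11/20

P(Pass|Employed) = 11/20 ≈ 55.00%


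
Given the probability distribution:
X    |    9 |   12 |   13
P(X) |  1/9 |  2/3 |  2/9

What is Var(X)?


E[X] = 107/9
E[X²] = 1283/9
Var(X) = E[X²] - (E[X])² = 1283/9 - 11449/81 = 98/81

Var(X) = 98/81 ≈ 1.2099


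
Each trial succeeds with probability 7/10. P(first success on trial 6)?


Geometric: P(X=6) = (1-p)^(k-1)×p = (3/10)^5×7/10 = 1701/1000000

P(X=6) = 1701/1000000 ≈ 0.17%


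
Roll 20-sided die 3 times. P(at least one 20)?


P(no 20)^3 = (19/20)^3 = 6859/8000
P(≥1) = 1 - 6859/8000 = 1141/8000

P = 1141/8000 ≈ 14.26%


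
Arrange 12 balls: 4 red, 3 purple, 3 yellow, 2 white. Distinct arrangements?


12!/(4!×3!×3!×2!) = 277200

277200


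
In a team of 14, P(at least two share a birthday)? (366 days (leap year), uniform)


P(all different) = Π(366-i)/366 for i=0..13
= 0.777440
P(match) = 1 - 0.777440 = 0.222560

P ≈ 0.2226 ≈ 22.26%


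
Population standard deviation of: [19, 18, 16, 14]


Mean = 67/4
  (19-67/4)²=81/16
  (18-67/4)²=25/16
  (16-67/4)²=9/16
  (14-67/4)²=121/16
Σ(x-μ)² = 59/4
σ² = (59/4)/4 = 59/16

σ = √(59/16) ≈ 1.9203


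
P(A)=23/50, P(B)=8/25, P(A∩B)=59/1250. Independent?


P(A)×P(B) = 92/625
P(A∩B) = 59/1250
Not equal → NOT independent

No, not independent


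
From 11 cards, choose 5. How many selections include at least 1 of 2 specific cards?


Complement: C(11,5) - C(9,5) = 462 - 126 = 336

336


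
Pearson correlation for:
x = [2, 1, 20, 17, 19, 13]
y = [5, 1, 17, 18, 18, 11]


n=6, Σx=72, Σy=70, Σxy=1142, Σx²=1224, Σy²=1084
r = (6×1142 - 72×70)/√((6×1224 - 72²)(6×1084 - 70²))
= 1812/√(2160×1604) = 1812/√3464640 ≈ 1812/1861.3543 ≈ 0.9735

r ≈ 0.9735


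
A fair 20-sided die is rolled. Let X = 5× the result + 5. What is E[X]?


E[die] = (1+20)/2 = 21/2
E[X] = 5×21/2 + 5 = 115/2

E[X] = 115/2


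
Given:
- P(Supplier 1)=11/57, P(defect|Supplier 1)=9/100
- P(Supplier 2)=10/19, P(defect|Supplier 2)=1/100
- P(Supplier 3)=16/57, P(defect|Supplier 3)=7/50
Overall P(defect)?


P(B) = Σ P(B|Aᵢ)×P(Aᵢ)
  9/100×11/57 = 33/1900
  1/100×10/19 = 1/190
  7/50×16/57 = 56/1425
Sum = 353/5700

P(defect) = 353/5700 ≈ 6.19%


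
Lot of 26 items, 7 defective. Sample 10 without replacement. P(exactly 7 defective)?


Hypergeometric: C(7,7)×C(19,3)/C(26,10)
= 1×969/5311735 = 3/16445

P(X=7) = 3/16445 ≈ 0.02%


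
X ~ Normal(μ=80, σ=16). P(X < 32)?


z = (32-80)/16 = -3.0
P(Z < -3.0) = 0.0013

P(X < 32) ≈ 0.0013


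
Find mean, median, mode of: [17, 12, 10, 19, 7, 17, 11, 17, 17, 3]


Sorted: [3, 7, 10, 11, 12, 17, 17, 17, 17, 19]
Mean = 130/10 = 13
Median = 29/2
Freq: {17: 4, 12: 1, 10: 1, 19: 1, 7: 1, 11: 1, 3: 1}
Mode: [17]

Mean=13, Median=29/2, Mode=17


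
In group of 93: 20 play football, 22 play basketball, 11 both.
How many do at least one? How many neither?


|A∪B| = 20+22-11 = 31
Neither = 93-31 = 62

At least one: 31; Neither: 62


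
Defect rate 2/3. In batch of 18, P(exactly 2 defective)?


Binomial: P(X=2) = C(18,2)×p^2×(1-p)^16
= 153 × 4/9 × 1/43046721 = 68/43046721

P(X=2) = 68/43046721 ≈ 0.00%


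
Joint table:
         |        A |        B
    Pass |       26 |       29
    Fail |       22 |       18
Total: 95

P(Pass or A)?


P(Pass∨A) = P(Pass) + P(A) - P(Pass∧A)
= (55 + 48 - 26)/95 = 77/95

P = 77/95 ≈ 81.05%


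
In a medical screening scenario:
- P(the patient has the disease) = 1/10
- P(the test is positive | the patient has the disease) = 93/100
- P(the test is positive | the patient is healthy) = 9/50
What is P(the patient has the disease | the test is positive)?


Using Bayes' theorem:
P(A|B) = P(B|A)·P(A) / P(B)

P(the test is positive) = 93/100 × 1/10 + 9/50 × 9/10
= 93/1000 + 81/500 = 51/200

P(the patient has the disease|the test is positive) = (93/1000) / (51/200) = 31/85

P(the patient has the disease|the test is positive) = 31/85 ≈ 36.47%


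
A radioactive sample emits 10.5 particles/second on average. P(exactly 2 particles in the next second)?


Poisson(λ=10.5): P(X=2) = e^(-λ)×λ^k/k!
= e^(-10.5) × 10.5^2 / 2!
≈ 2.753644935e-05 × 110.25 / 2 ≈ 0.001518

P(X=2) ≈ 0.001518 ≈ 0.15%


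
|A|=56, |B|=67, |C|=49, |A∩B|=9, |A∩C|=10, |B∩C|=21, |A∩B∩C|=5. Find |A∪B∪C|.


|A∪B∪C| = 56+67+49-9-10-21+5 = 137

|A∪B∪C| = 137


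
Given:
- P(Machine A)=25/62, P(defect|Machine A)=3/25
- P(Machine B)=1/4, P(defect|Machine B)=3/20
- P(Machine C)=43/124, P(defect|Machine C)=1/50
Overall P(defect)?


P(B) = Σ P(B|Aᵢ)×P(Aᵢ)
  3/25×25/62 = 3/62
  3/20×1/4 = 3/80
  1/50×43/124 = 43/6200
Sum = 1151/12400

P(defect) = 1151/12400 ≈ 9.28%


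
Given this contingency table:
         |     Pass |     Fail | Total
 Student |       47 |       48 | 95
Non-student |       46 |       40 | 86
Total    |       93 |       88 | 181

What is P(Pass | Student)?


P(Pass | Student) = 47/(47+48) = 47/95

P(Pass|Student) = 47/95 ≈ 49.47%


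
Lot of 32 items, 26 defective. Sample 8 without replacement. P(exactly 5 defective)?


Hypergeometric: C(26,5)×C(6,3)/C(32,8)
= 65780×20/10518300 = 1012/8091

P(X=5) = 1012/8091 ≈ 12.51%


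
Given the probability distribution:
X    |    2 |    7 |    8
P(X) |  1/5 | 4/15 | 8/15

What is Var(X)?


E[X] = 98/15
E[X²] = 48
Var(X) = E[X²] - (E[X])² = 48 - 9604/225 = 1196/225

Var(X) = 1196/225 ≈ 5.3156


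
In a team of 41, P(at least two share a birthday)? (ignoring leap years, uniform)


P(all different) = Π(365-i)/365 for i=0..40
= 0.096848
P(match) = 1 - 0.096848 = 0.903152

P ≈ 0.9032 ≈ 90.32%


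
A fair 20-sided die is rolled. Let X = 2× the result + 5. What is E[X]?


E[die] = (1+20)/2 = 21/2
E[X] = 2×21/2 + 5 = 26

E[X] = 26


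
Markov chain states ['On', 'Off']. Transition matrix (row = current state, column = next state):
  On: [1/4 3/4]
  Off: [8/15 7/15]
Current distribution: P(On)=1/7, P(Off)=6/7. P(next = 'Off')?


P(next=Off) = Σᵢ P(now=i)×P(i→Off)
= 1/7×3/4 + 6/7×7/15
= 3/28 + 2/5 = 71/140

P = 71/140 ≈ 0.5071


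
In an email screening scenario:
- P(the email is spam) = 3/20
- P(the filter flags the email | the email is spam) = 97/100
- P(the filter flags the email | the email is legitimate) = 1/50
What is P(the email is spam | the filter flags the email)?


Using Bayes' theorem:
P(A|B) = P(B|A)·P(A) / P(B)

P(the filter flags the email) = 97/100 × 3/20 + 1/50 × 17/20
= 291/2000 + 17/1000 = 13/80

P(the email is spam|the filter flags the email) = (291/2000) / (13/80) = 291/325

P(the email is spam|the filter flags the email) = 291/325 ≈ 89.54%


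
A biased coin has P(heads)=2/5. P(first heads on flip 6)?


Geometric: P(X=6) = (1-p)^(k-1)×p = (3/5)^5×2/5 = 486/15625

P(X=6) = 486/15625 ≈ 3.11%


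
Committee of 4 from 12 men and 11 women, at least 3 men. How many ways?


Count by #men:
  3M,1W: C(12,3)×C(11,1)=2420
  4M,0W: C(12,4)×C(11,0)=495
Total = 2915

2915


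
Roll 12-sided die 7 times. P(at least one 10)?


P(no 10)^7 = (11/12)^7 = 19487171/35831808
P(≥1) = 1 - 19487171/35831808 = 16344637/35831808

P = 16344637/35831808 ≈ 45.61%


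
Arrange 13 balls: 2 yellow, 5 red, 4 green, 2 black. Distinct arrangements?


13!/(2!×5!×4!×2!) = 540540

540540


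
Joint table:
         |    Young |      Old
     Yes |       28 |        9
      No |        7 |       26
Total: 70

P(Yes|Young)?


P(Yes|Young) = 28/(28+7) = 28/35 = 4/5

P = 4/5 ≈ 80.00%


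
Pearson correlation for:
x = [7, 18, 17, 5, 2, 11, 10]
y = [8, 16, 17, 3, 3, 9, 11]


n=7, Σx=70, Σy=67, Σxy=863, Σx²=912, Σy²=829
r = (7×863 - 70×67)/√((7×912 - 70²)(7×829 - 67²))
= 1351/√(1484×1314) = 1351/√1949976 ≈ 1351/1396.4154 ≈ 0.9675

r ≈ 0.9675


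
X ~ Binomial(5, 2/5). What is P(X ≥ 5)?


P(X ≥ 5) = Σ P(X=i) for i=5..5
P(X=5) = 32/3125
Sum = 32/3125

P(X ≥ 5) = 32/3125 ≈ 1.02%


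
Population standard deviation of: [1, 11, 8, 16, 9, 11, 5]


Mean = 61/7
  (1-61/7)²=2916/49
  (11-61/7)²=256/49
  (8-61/7)²=25/49
  (16-61/7)²=2601/49
  (9-61/7)²=4/49
  (11-61/7)²=256/49
  (5-61/7)²=676/49
Σ(x-μ)² = 962/7
σ² = (962/7)/7 = 962/49

σ = √(962/49) ≈ 4.4309


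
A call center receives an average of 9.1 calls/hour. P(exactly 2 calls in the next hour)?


Poisson(λ=9.1): P(X=2) = e^(-λ)×λ^k/k!
= e^(-9.1) × 9.1^2 / 2!
≈ 0.0001116658085 × 82.81 / 2 ≈ 0.004624

P(X=2) ≈ 0.004624 ≈ 0.46%


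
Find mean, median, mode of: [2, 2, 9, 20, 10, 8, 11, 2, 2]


Sorted: [2, 2, 2, 2, 8, 9, 10, 11, 20]
Mean = 66/9 = 22/3
Median = 8
Freq: {2: 4, 9: 1, 20: 1, 10: 1, 8: 1, 11: 1}
Mode: [2]

Mean=22/3, Median=8, Mode=2


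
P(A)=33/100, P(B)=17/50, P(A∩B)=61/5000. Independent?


P(A)×P(B) = 561/5000
P(A∩B) = 61/5000
Not equal → NOT independent

No, not independent


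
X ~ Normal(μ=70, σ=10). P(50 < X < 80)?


z₁=(50-70)/10=-2.0, z₂=(80-70)/10=1.0
P = Φ(1.0) - Φ(-2.0) = 0.841345 - 0.022750 = 0.818595 ≈ 0.8186

P(50 < X < 80) ≈ 0.8186


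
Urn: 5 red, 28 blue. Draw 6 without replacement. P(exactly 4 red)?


Hypergeometric: C(5,4)×C(28,2)/C(33,6)
= 5×378/1107568 = 135/79112

P(X=4) = 135/79112 ≈ 0.17%


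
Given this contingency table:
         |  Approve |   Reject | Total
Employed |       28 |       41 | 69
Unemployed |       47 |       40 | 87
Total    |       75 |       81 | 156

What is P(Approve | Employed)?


P(Approve | Employed) = 28/(28+41) = 28/69

P(Approve|Employed) = 28/69 ≈ 40.58%


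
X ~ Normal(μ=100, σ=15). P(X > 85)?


z = (85-100)/15 = -1.0
P(X > 85) = 1 - P(Z ≤ -1.0) = 1 - 0.1587 = 0.8413

P(X > 85) ≈ 0.8413


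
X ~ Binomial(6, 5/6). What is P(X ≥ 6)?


P(X ≥ 6) = Σ P(X=i) for i=6..6
P(X=6) = 15625/46656
Sum = 15625/46656

P(X ≥ 6) = 15625/46656 ≈ 33.49%


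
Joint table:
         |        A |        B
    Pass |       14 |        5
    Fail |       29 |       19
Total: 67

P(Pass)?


P(Pass) = (14+5)/67 = 19/67

P(Pass) = 19/67 ≈ 28.36%


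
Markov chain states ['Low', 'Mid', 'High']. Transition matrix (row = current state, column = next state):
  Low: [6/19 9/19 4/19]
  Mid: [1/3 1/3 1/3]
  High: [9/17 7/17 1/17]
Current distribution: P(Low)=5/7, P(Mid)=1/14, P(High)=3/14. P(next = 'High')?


P(next=High) = Σᵢ P(now=i)×P(i→High)
= 5/7×4/19 + 1/14×1/3 + 3/14×1/17
= 20/133 + 1/42 + 3/238 = 181/969

P = 181/969 ≈ 0.1868


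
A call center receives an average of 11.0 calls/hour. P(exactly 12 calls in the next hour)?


Poisson(λ=11.0): P(X=12) = e^(-λ)×λ^k/k!
= e^(-11.0) × 11.0^12 / 12!
≈ 1.670170079e-05 × 3.13842837672e+12 / 479001600 ≈ 0.109430

P(X=12) ≈ 0.109430 ≈ 10.94%


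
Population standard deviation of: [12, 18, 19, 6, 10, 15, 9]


Mean = 89/7
  (12-89/7)²=25/49
  (18-89/7)²=1369/49
  (19-89/7)²=1936/49
  (6-89/7)²=2209/49
  (10-89/7)²=361/49
  (15-89/7)²=256/49
  (9-89/7)²=676/49
Σ(x-μ)² = 976/7
σ² = (976/7)/7 = 976/49

σ = √(976/49) ≈ 4.4630


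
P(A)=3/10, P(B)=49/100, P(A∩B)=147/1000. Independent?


P(A)×P(B) = 147/1000
P(A∩B) = 147/1000
Equal ✓ → Independent

Yes, independent


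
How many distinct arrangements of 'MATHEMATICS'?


Letters: 11, freq: {'M': 2, 'A': 2, 'T': 2, 'H': 1, 'E': 1, 'I': 1, 'C': 1, 'S': 1}
11!/(2!×2!×2!×1!×1!×1!×1!×1!) = 39916800/8 = 4989600

4989600


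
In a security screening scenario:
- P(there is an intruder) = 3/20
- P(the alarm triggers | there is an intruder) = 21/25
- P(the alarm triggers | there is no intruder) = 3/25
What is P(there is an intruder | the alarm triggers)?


Using Bayes' theorem:
P(A|B) = P(B|A)·P(A) / P(B)

P(the alarm triggers) = 21/25 × 3/20 + 3/25 × 17/20
= 63/500 + 51/500 = 57/250

P(there is an intruder|the alarm triggers) = (63/500) / (57/250) = 21/38

P(there is an intruder|the alarm triggers) = 21/38 ≈ 55.26%


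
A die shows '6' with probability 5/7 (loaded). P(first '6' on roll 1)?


Geometric: P(X=1) = (1-p)^(k-1)×p = (2/7)^0×5/7 = 5/7

P(X=1) = 5/7 ≈ 71.43%


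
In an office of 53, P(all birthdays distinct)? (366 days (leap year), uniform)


P(all different) = Π(366-i)/366 for i=0..52
= (366/366)×(365/366)×...×(314/366)
= 0.019079

P ≈ 0.0191 ≈ 1.91%


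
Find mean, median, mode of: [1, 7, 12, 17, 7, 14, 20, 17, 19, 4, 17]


Sorted: [1, 4, 7, 7, 12, 14, 17, 17, 17, 19, 20]
Mean = 135/11
Median = 14
Freq: {1: 1, 7: 2, 12: 1, 17: 3, 14: 1, 20: 1, 19: 1, 4: 1}
Mode: [17]

Mean=135/11, Median=14, Mode=17


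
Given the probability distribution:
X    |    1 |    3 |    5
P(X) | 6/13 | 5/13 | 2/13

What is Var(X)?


E[X] = 31/13
E[X²] = 101/13
Var(X) = E[X²] - (E[X])² = 101/13 - 961/169 = 352/169

Var(X) = 352/169 ≈ 2.0828


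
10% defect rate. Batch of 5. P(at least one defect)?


P(all good) = (9/10)^5 = 59049/100000
P(≥1 defect) = 40951/100000

P = 40951/100000 ≈ 40.95%


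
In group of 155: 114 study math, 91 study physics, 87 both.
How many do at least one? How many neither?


|A∪B| = 114+91-87 = 118
Neither = 155-118 = 37

At least one: 118; Neither: 37


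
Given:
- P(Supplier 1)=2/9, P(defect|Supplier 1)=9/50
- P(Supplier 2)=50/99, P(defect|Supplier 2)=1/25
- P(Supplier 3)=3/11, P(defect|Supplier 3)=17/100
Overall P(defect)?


P(B) = Σ P(B|Aᵢ)×P(Aᵢ)
  9/50×2/9 = 1/25
  1/25×50/99 = 2/99
  17/100×3/11 = 51/1100
Sum = 211/1980

P(defect) = 211/1980 ≈ 10.66%


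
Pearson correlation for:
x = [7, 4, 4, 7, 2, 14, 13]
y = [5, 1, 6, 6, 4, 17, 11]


n=7, Σx=51, Σy=50, Σxy=494, Σx²=499, Σy²=524
r = (7×494 - 51×50)/√((7×499 - 51²)(7×524 - 50²))
= 908/√(892×1168) = 908/√1041856 ≈ 908/1020.7135 ≈ 0.8896

r ≈ 0.8896


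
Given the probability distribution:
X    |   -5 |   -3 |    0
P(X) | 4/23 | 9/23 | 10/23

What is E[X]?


E[X] = Σ x·P(X=x)
= (-5)×(4/23) + (-3)×(9/23) + (0)×(10/23)
= -47/23

E[X] = -47/23


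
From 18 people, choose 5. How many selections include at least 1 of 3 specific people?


Complement: C(18,5) - C(15,5) = 8568 - 3003 = 5565

5565


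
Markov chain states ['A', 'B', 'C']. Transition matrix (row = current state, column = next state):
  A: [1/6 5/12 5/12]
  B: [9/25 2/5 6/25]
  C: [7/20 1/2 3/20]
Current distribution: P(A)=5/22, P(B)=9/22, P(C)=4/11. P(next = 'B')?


P(next=B) = Σᵢ P(now=i)×P(i→B)
= 5/22×5/12 + 9/22×2/5 + 4/11×1/2
= 25/264 + 9/55 + 2/11 = 581/1320

P = 581/1320 ≈ 0.4402


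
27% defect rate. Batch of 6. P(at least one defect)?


P(all good) = (73/100)^6 = 151334226289/1000000000000
P(≥1 defect) = 848665773711/1000000000000

P = 848665773711/1000000000000 ≈ 84.87%


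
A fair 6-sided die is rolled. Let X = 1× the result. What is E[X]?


E[die] = (1+6)/2 = 7/2
E[X] = 1 × 7/2 = 7/2

E[X] = 7/2


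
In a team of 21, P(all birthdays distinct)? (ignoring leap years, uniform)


P(all different) = Π(365-i)/365 for i=0..20
= (365/365)×(364/365)×...×(345/365)
= 0.556312

P ≈ 0.5563 ≈ 55.63%


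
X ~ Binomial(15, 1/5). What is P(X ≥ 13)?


P(X ≥ 13) = Σ P(X=i) for i=13..15
P(X=13) = 336/6103515625
P(X=14) = 12/6103515625
P(X=15) = 1/30517578125
Sum = 1741/30517578125

P(X ≥ 13) = 1741/30517578125 ≈ 0.00%


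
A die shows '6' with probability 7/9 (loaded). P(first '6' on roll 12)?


Geometric: P(X=12) = (1-p)^(k-1)×p = (2/9)^11×7/9 = 14336/282429536481

P(X=12) = 14336/282429536481 ≈ 0.00%


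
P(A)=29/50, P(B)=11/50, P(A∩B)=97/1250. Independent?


P(A)×P(B) = 319/2500
P(A∩B) = 97/1250
Not equal → NOT independent

No, not independent


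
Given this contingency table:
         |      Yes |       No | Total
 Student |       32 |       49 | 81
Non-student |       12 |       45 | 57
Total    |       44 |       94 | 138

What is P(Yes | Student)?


P(Yes | Student) = 32/(32+49) = 32/81

P(Yes|Student) = 32/81 ≈ 39.51%


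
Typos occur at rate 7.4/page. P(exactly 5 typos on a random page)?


Poisson(λ=7.4): P(X=5) = e^(-λ)×λ^k/k!
= e^(-7.4) × 7.4^5 / 5!
≈ 0.0006112527611 × 22190.06624 / 120 ≈ 0.113031

P(X=5) ≈ 0.113031 ≈ 11.30%


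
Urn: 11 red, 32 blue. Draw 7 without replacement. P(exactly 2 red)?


Hypergeometric: C(11,2)×C(32,5)/C(43,7)
= 55×201376/32224114 = 5537840/16112057

P(X=2) = 5537840/16112057 ≈ 34.37%


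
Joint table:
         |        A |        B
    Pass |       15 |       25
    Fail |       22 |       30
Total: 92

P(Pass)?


P(Pass) = (15+25)/92 = 40/92 = 10/23

P(Pass) = 10/23 ≈ 43.48%


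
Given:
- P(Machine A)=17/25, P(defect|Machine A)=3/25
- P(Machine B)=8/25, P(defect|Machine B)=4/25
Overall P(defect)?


P(B) = Σ P(B|Aᵢ)×P(Aᵢ)
  3/25×17/25 = 51/625
  4/25×8/25 = 32/625
Sum = 83/625

P(defect) = 83/625 ≈ 13.28%


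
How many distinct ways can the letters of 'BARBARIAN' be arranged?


Letters: 9, freq: {'B': 2, 'A': 3, 'R': 2, 'I': 1, 'N': 1}
9!/(2!×3!×2!×1!×1!) = 362880/24 = 15120

15120


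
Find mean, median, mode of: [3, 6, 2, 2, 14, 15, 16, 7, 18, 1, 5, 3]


Sorted: [1, 2, 2, 3, 3, 5, 6, 7, 14, 15, 16, 18]
Mean = 92/12 = 23/3
Median = 11/2
Freq: {3: 2, 6: 1, 2: 2, 14: 1, 15: 1, 16: 1, 7: 1, 18: 1, 1: 1, 5: 1}
Mode: [2, 3]

Mean=23/3, Median=11/2, Mode=[2, 3]


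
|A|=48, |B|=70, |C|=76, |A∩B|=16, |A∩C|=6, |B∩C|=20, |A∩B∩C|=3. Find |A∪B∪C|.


|A∪B∪C| = 48+70+76-16-6-20+3 = 155

|A∪B∪C| = 155


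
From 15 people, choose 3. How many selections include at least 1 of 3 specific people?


Complement: C(15,3) - C(12,3) = 455 - 220 = 235

235


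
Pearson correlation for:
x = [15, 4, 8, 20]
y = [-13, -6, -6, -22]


n=4, Σx=47, Σy=-47, Σxy=-707, Σx²=705, Σy²=725
r = (4×(-707) - 47×(-47))/√((4×705 - 47²)(4×725 - (-47)²))
= -619/√(611×691) = -619/√422201 ≈ -619/649.7700 ≈ -0.9526

r ≈ -0.9526


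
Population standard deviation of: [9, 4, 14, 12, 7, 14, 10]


Mean = 70/7 = 10
  (9-10)²=1
  (4-10)²=36
  (14-10)²=16
  (12-10)²=4
  (7-10)²=9
  (14-10)²=16
  (10-10)²=0
Σ(x-μ)² = 82
σ² = 82/7

σ = √(82/7) ≈ 3.4226


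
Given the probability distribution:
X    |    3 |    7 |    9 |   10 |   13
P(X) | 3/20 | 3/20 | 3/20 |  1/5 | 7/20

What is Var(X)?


E[X] = 47/5
E[X²] = 100
Var(X) = E[X²] - (E[X])² = 100 - 2209/25 = 291/25

Var(X) = 291/25 ≈ 11.6400


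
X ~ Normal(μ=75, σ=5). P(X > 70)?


z = (70-75)/5 = -1.0
P(X > 70) = 1 - P(Z ≤ -1.0) = 1 - 0.1587 = 0.8413

P(X > 70) ≈ 0.8413


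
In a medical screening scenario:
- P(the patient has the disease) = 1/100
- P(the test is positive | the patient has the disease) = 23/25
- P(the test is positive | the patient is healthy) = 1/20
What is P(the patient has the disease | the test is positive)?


Using Bayes' theorem:
P(A|B) = P(B|A)·P(A) / P(B)

P(the test is positive) = 23/25 × 1/100 + 1/20 × 99/100
= 23/2500 + 99/2000 = 587/10000

P(the patient has the disease|the test is positive) = (23/2500) / (587/10000) = 92/587

P(the patient has the disease|the test is positive) = 92/587 ≈ 15.67%


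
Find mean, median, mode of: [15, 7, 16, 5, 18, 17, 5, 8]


Sorted: [5, 5, 7, 8, 15, 16, 17, 18]
Mean = 91/8
Median = 23/2
Freq: {15: 1, 7: 1, 16: 1, 5: 2, 18: 1, 17: 1, 8: 1}
Mode: [5]

Mean=91/8, Median=23/2, Mode=5


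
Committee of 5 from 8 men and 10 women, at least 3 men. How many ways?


Count by #men:
  3M,2W: C(8,3)×C(10,2)=2520
  4M,1W: C(8,4)×C(10,1)=700
  5M,0W: C(8,5)×C(10,0)=56
Total = 3276

3276


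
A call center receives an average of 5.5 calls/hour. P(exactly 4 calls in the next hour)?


Poisson(λ=5.5): P(X=4) = e^(-λ)×λ^k/k!
= e^(-5.5) × 5.5^4 / 4!
≈ 0.004086771438 × 915.0625 / 24 ≈ 0.155819

P(X=4) ≈ 0.155819 ≈ 15.58%


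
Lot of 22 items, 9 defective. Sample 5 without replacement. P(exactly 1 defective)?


Hypergeometric: C(9,1)×C(13,4)/C(22,5)
= 9×715/26334 = 65/266

P(X=1) = 65/266 ≈ 24.44%


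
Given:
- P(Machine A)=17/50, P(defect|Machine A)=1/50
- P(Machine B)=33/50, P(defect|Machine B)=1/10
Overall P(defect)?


P(B) = Σ P(B|Aᵢ)×P(Aᵢ)
  1/50×17/50 = 17/2500
  1/10×33/50 = 33/500
Sum = 91/1250

P(defect) = 91/1250 ≈ 7.28%


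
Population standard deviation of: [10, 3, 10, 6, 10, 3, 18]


Mean = 60/7
  (10-60/7)²=100/49
  (3-60/7)²=1521/49
  (10-60/7)²=100/49
  (6-60/7)²=324/49
  (10-60/7)²=100/49
  (3-60/7)²=1521/49
  (18-60/7)²=4356/49
Σ(x-μ)² = 1146/7
σ² = (1146/7)/7 = 1146/49

σ = √(1146/49) ≈ 4.8361


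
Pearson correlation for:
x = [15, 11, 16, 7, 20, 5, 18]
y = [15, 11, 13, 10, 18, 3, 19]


n=7, Σx=92, Σy=89, Σxy=1341, Σx²=1400, Σy²=1309
r = (7×1341 - 92×89)/√((7×1400 - 92²)(7×1309 - 89²))
= 1199/√(1336×1242) = 1199/√1659312 ≈ 1199/1288.1428 ≈ 0.9308

r ≈ 0.9308


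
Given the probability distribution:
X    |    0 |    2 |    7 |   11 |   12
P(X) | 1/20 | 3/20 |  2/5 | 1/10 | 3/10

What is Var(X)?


E[X] = 39/5
E[X²] = 151/2
Var(X) = E[X²] - (E[X])² = 151/2 - 1521/25 = 733/50

Var(X) = 733/50 ≈ 14.6600


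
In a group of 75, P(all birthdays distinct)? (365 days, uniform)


P(all different) = Π(365-i)/365 for i=0..74
= (365/365)×(364/365)×...×(291/365)
= 0.000280

P ≈ 0.0003 ≈ 0.03%


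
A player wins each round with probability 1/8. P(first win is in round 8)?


Geometric: P(X=8) = (1-p)^(k-1)×p = (7/8)^7×1/8 = 823543/16777216

P(X=8) = 823543/16777216 ≈ 4.91%


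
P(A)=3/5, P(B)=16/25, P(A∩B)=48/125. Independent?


P(A)×P(B) = 48/125
P(A∩B) = 48/125
Equal ✓ → Independent

Yes, independent


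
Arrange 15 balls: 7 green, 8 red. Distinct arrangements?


15!/(7!×8!) = 6435

6435


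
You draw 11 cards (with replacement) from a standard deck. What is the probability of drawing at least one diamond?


P(not a diamond) = 39/52 = 3/4
P(none in 11 draws) = (3/4)^11 = 177147/4194304
P(≥1 diamond) = 1 - 177147/4194304 = 4017157/4194304

P = 4017157/4194304 ≈ 95.78%


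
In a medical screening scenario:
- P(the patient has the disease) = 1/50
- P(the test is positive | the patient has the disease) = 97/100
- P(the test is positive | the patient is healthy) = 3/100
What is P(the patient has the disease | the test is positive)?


Using Bayes' theorem:
P(A|B) = P(B|A)·P(A) / P(B)

P(the test is positive) = 97/100 × 1/50 + 3/100 × 49/50
= 97/5000 + 147/5000 = 61/1250

P(the patient has the disease|the test is positive) = (97/5000) / (61/1250) = 97/244

P(the patient has the disease|the test is positive) = 97/244 ≈ 39.75%


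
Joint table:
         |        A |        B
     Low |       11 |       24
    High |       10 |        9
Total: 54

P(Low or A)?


P(Low∨A) = P(Low) + P(A) - P(Low∧A)
= (35 + 21 - 11)/54 = 45/54 = 5/6

P = 5/6 ≈ 83.33%


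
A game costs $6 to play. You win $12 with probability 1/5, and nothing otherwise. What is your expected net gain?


E[gain] = (12-6)×1/5 + (-6)×4/5
= 6/5 - 24/5 = -18/5

Expected net gain = $-18/5 ≈ $-3.60


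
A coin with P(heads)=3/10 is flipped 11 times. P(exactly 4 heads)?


Binomial: P(X=4) = C(11,4)×p^4×(1-p)^7
= 330 × 81/10000 × 823543/10000000 = 2201330439/10000000000

P(X=4) = 2201330439/10000000000 ≈ 22.01%


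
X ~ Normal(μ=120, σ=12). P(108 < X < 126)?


z₁=(108-120)/12=-1.0, z₂=(126-120)/12=0.5
P = Φ(0.5) - Φ(-1.0) = 0.691462 - 0.158655 = 0.532807 ≈ 0.5328

P(108 < X < 126) ≈ 0.5328


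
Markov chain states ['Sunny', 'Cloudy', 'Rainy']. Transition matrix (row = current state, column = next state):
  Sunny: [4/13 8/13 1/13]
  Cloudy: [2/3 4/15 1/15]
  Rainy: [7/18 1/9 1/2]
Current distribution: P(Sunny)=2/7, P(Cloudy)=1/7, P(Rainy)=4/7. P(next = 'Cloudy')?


P(next=Cloudy) = Σᵢ P(now=i)×P(i→Cloudy)
= 2/7×8/13 + 1/7×4/15 + 4/7×1/9
= 16/91 + 4/105 + 4/63 = 1136/4095

P = 1136/4095 ≈ 0.2774


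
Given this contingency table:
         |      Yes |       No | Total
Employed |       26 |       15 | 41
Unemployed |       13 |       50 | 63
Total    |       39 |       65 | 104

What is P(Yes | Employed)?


P(Yes | Employed) = 26/(26+15) = 26/41

P(Yes|Employed) = 26/41 ≈ 63.41%


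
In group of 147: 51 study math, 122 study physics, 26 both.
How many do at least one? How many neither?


|A∪B| = 51+122-26 = 147
Neither = 147-147 = 0

At least one: 147; Neither: 0


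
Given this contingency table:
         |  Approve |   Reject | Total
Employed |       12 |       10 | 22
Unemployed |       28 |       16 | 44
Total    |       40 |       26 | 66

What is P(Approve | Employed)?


P(Approve | Employed) = 12/(12+10) = 12/22 = 6/11

P(Approve|Employed) = 6/11 ≈ 54.55%


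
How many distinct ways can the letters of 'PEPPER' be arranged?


Letters: 6, freq: {'P': 3, 'E': 2, 'R': 1}
6!/(3!×2!×1!) = 720/12 = 60

60


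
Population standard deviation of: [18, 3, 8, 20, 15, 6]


Mean = 70/6 = 35/3
  (18-35/3)²=361/9
  (3-35/3)²=676/9
  (8-35/3)²=121/9
  (20-35/3)²=625/9
  (15-35/3)²=100/9
  (6-35/3)²=289/9
Σ(x-μ)² = 724/3
σ² = (724/3)/6 = 362/9

σ = √(362/9) ≈ 6.3421


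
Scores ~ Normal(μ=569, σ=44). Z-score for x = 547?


z = (x - μ)/σ = (547 - 569)/44 = -0.5

z = -0.5


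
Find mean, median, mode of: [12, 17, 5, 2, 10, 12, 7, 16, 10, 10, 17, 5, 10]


Sorted: [2, 5, 5, 7, 10, 10, 10, 10, 12, 12, 16, 17, 17]
Mean = 133/13
Median = 10
Freq: {12: 2, 17: 2, 5: 2, 2: 1, 10: 4, 7: 1, 16: 1}
Mode: [10]

Mean=133/13, Median=10, Mode=10


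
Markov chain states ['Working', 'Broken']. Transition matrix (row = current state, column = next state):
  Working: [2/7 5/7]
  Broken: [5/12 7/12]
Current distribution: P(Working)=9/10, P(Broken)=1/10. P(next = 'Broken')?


P(next=Broken) = Σᵢ P(now=i)×P(i→Broken)
= 9/10×5/7 + 1/10×7/12
= 9/14 + 7/120 = 589/840

P = 589/840 ≈ 0.7012


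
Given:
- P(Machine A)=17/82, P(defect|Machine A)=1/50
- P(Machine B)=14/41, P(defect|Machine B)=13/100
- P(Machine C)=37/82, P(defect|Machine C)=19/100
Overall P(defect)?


P(B) = Σ P(B|Aᵢ)×P(Aᵢ)
  1/50×17/82 = 17/4100
  13/100×14/41 = 91/2050
  19/100×37/82 = 703/8200
Sum = 1101/8200

P(defect) = 1101/8200 ≈ 13.43%


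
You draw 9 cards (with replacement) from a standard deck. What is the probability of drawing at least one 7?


P(not a 7) = 48/52 = 12/13
P(none in 9 draws) = (12/13)^9 = 5159780352/10604499373
P(≥1 7) = 1 - 5159780352/10604499373 = 5444719021/10604499373

P = 5444719021/10604499373 ≈ 51.34%


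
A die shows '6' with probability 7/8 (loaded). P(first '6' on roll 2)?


Geometric: P(X=2) = (1-p)^(k-1)×p = (1/8)^1×7/8 = 7/64

P(X=2) = 7/64 ≈ 10.94%


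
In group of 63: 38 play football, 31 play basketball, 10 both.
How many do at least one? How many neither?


|A∪B| = 38+31-10 = 59
Neither = 63-59 = 4

At least one: 59; Neither: 4


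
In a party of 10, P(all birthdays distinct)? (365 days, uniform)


P(all different) = Π(365-i)/365 for i=0..9
= (365/365)×(364/365)×...×(356/365)
= 0.883052

P ≈ 0.8831 ≈ 88.31%


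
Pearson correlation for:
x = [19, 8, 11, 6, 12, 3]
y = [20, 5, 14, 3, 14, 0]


n=6, Σx=59, Σy=56, Σxy=760, Σx²=735, Σy²=826
r = (6×760 - 59×56)/√((6×735 - 59²)(6×826 - 56²))
= 1256/√(929×1820) = 1256/√1690780 ≈ 1256/1300.3000 ≈ 0.9659

r ≈ 0.9659


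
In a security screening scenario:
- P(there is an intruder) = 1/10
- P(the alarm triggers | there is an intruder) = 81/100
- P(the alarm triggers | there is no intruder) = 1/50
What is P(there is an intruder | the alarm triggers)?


Using Bayes' theorem:
P(A|B) = P(B|A)·P(A) / P(B)

P(the alarm triggers) = 81/100 × 1/10 + 1/50 × 9/10
= 81/1000 + 9/500 = 99/1000

P(there is an intruder|the alarm triggers) = (81/1000) / (99/1000) = 9/11

P(there is an intruder|the alarm triggers) = 9/11 ≈ 81.82%


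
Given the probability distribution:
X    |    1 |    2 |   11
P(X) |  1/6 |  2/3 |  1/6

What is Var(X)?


E[X] = 10/3
E[X²] = 23
Var(X) = E[X²] - (E[X])² = 23 - 100/9 = 107/9

Var(X) = 107/9 ≈ 11.8889


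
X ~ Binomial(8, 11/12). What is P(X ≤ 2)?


P(X ≤ 2) = Σ P(X=i) for i=0..2
P(X=0) = 1/429981696
P(X=1) = 11/53747712
P(X=2) = 847/107495424
Sum = 1159/143327232

P(X ≤ 2) = 1159/143327232 ≈ 0.00%


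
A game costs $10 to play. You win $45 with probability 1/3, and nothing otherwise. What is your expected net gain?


E[gain] = (45-10)×1/3 + (-10)×2/3
= 35/3 - 20/3 = 5

Expected net gain = $5 ≈ $5.00


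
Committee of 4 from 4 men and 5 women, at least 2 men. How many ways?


Count by #men:
  2M,2W: C(4,2)×C(5,2)=60
  3M,1W: C(4,3)×C(5,1)=20
  4M,0W: C(4,4)×C(5,0)=1
Total = 81

81
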